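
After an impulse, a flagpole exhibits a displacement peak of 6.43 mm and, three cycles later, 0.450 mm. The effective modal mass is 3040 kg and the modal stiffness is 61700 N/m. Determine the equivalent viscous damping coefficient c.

Logarithmic decrement δ = (1/n)·ln(x₀/x_n) = (1/3)·ln(6.43/0.450) = (1/3)·ln(14.29) = 0.8865.
ζ = δ/√(4π² + δ²) = 0.8865/√(39.48 + 0.786) = 0.8865/6.345 = 0.1397.
c = ζ · 2√(km) = 0.1397 × 2√(61700 × 3040) = 0.1397 × 27390 = 3827 N·s/m.

3830 N·s/m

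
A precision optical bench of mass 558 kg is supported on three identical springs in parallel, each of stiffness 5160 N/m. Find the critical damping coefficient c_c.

5880 N·s/m

Parallel springs add: k_eq = 3 × 5160 = 15480 N/m.
c_c = 2√(k_eq·m) = 2√(15480 × 558) = 2 × 2939 = 5878 N·s/m.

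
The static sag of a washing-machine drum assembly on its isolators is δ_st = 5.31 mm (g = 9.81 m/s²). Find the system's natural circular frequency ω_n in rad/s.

ω_n = √(g/δ_st) = √(9.81/0.00531) = √1847 = 42.98 rad/s.

43.0 rad/s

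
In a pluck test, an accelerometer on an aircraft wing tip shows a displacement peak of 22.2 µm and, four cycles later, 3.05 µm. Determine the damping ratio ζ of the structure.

Logarithmic decrement δ = (1/n)·ln(x₀/x_n) = (1/4)·ln(22.2/3.05) = (1/4)·ln(7.279) = 0.4962.
ζ = δ/√(4π² + δ²) = 0.4962/√(39.48 + 0.246) = 0.4962/6.303 = 0.07873.

0.0787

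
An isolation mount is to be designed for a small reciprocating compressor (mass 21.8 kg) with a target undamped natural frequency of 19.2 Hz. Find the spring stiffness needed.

ω_n = 2πf_n = 2π × 19.2 = 120.6 rad/s.
k = m·ω_n² = 21.8 × 120.6² = 21.8 × 14550 = 317300 N/m.

317000 N/m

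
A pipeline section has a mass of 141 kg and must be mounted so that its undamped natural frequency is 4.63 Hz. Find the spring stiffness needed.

ω_n = 2πf_n = 2π × 4.63 = 29.09 rad/s.
k = m·ω_n² = 141 × 29.09² = 141 × 846.3 = 119300 N/m.

119000 N/m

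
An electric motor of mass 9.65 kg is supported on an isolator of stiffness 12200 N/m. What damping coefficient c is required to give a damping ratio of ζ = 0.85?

c_c = 2√(k·m) = 2√(12200 × 9.65) = 686.2 N·s/m.
c = ζ·c_c = 0.85 × 686.2 = 583.3 N·s/m.

583 N·s/m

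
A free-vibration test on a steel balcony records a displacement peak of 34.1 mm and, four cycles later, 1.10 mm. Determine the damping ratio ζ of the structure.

Logarithmic decrement δ = (1/n)·ln(x₀/x_n) = (1/4)·ln(34.1/1.10) = (1/4)·ln(31.00) = 0.8585.
ζ = δ/√(4π² + δ²) = 0.8585/√(39.48 + 0.737) = 0.8585/6.342 = 0.1354.

0.135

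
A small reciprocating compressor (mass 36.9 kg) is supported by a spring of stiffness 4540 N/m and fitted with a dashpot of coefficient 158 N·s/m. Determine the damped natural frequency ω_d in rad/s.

ω_n = √(k/m) = √(4540/36.9) = 11.09 rad/s.
Critical damping c_c = 2√(k·m) = 2√(4540 × 36.9) = 818.6 N·s/m, so ζ = c/c_c = 158/818.6 = 0.1930.
ω_d = ω_n√(1 − ζ²) = 11.09 × √(1 − 0.0373) = 10.88 rad/s.

10.9 rad/s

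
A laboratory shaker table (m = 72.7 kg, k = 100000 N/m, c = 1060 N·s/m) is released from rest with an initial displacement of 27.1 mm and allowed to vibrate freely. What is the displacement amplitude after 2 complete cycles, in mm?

ζ = c/(2√(km)) = 1060/(2√(100000 × 72.7)) = 1060/5393 = 0.1966.
Logarithmic decrement δ = 2πζ/√(1 − ζ²) = 2π × 0.1966/√(1 − 0.0386) = 1.260.
After n cycles, x_n/x₀ = e^(−nδ), so x_2 = 27.1 × e^(−2 × 1.260) = 27.1 × 0.08052 = 2.182 mm.

2.18 mm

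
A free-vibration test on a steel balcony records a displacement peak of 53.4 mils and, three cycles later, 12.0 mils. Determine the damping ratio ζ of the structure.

Logarithmic decrement δ = (1/n)·ln(x₀/x_n) = (1/3)·ln(53.4/12.0) = (1/3)·ln(4.450) = 0.4976.
ζ = δ/√(4π² + δ²) = 0.4976/√(39.48 + 0.248) = 0.4976/6.303 = 0.07895.

0.0790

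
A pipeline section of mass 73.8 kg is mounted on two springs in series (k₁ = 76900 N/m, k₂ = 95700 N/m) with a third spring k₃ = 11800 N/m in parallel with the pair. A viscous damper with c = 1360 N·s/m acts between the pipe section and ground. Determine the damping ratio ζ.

0.339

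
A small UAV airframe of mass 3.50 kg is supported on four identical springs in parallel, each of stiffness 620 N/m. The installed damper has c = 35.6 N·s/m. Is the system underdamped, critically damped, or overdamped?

underdamped

Parallel springs add: k_eq = 4 × 620 = 2480 N/m.
c_c = 2√(k_eq·m) = 186.3 N·s/m; ζ = c/c_c = 35.6/186.3 = 0.191.
Since ζ < 1 the system is underdamped.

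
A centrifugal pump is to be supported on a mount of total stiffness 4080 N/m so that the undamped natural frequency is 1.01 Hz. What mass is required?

ω_n = 2πf_n = 2π × 1.01 = 6.346 rad/s.
m = k/ω_n² = 4080/6.346² = 4080/40.27 = 101.3 kg.

101 kg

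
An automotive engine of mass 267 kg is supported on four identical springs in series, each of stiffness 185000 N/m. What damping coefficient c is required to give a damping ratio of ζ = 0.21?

Series springs: 1/k_eq = 4/185000, so k_eq = 185000/4 = 46250 N/m.
c_c = 2√(k_eq·m) = 2√(46250 × 267) = 7028 N·s/m.
c = ζ·c_c = 0.21 × 7028 = 1476 N·s/m.

1480 N·s/m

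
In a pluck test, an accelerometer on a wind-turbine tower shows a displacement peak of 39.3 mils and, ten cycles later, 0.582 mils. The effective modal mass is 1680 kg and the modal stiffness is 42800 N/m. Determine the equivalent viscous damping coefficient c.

1130 N·s/m

Logarithmic decrement δ = (1/n)·ln(x₀/x_n) = (1/10)·ln(39.3/0.582) = (1/10)·ln(67.53) = 0.4213.
ζ = δ/√(4π² + δ²) = 0.4213/√(39.48 + 0.177) = 0.4213/6.297 = 0.06689.
c = ζ · 2√(km) = 0.06689 × 2√(42800 × 1680) = 0.06689 × 16960 = 1134 N·s/m.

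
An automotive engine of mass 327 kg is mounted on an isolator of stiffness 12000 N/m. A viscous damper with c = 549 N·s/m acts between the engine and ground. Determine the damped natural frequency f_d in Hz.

0.955 Hz

ω_n = √(k/m) = √(12000/327) = 6.058 rad/s.
Critical damping c_c = 2√(k·m) = 2√(12000 × 327) = 3962 N·s/m, so ζ = c/c_c = 549/3962 = 0.1386.
ω_d = ω_n√(1 − ζ²) = 6.058 × √(1 − 0.0192) = 5.999 rad/s.
f_d = ω_d/(2π) = 0.9548 Hz.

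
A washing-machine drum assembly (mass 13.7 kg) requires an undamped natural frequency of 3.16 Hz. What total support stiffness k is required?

5400 N/m

ω_n = 2πf_n = 2π × 3.16 = 19.85 rad/s.
k = m·ω_n² = 13.7 × 19.85² = 13.7 × 394.2 = 5401 N/m.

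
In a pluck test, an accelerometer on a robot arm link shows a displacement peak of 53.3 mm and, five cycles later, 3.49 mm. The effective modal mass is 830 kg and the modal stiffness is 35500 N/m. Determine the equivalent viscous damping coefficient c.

Logarithmic decrement δ = (1/n)·ln(x₀/x_n) = (1/5)·ln(53.3/3.49) = (1/5)·ln(15.27) = 0.5452.
ζ = δ/√(4π² + δ²) = 0.5452/√(39.48 + 0.297) = 0.5452/6.307 = 0.08645.
c = ζ · 2√(km) = 0.08645 × 2√(35500 × 830) = 0.08645 × 10860 = 938.5 N·s/m.

939 N·s/m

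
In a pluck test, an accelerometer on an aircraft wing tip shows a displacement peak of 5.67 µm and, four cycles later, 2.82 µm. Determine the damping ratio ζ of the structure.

Logarithmic decrement δ = (1/n)·ln(x₀/x_n) = (1/4)·ln(5.67/2.82) = (1/4)·ln(2.011) = 0.1746.
ζ = δ/√(4π² + δ²) = 0.1746/√(39.48 + 0.0305) = 0.1746/6.286 = 0.02778.

0.0278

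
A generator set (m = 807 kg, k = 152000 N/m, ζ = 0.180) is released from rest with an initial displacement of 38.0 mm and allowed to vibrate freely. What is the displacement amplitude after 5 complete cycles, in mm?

0.121 mm

Logarithmic decrement δ = 2πζ/√(1 − ζ²) = 2π × 0.1800/√(1 − 0.0324) = 1.150.
After n cycles, x_n/x₀ = e^(−nδ), so x_5 = 38.0 × e^(−5 × 1.150) = 38.0 × 0.003187 = 0.1211 mm.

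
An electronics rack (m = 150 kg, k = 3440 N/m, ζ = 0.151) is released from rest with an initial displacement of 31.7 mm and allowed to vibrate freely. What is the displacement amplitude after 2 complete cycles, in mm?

Logarithmic decrement δ = 2πζ/√(1 − ζ²) = 2π × 0.1510/√(1 − 0.0228) = 0.9598.
After n cycles, x_n/x₀ = e^(−nδ), so x_2 = 31.7 × e^(−2 × 0.9598) = 31.7 × 0.1467 = 4.650 mm.

4.65 mm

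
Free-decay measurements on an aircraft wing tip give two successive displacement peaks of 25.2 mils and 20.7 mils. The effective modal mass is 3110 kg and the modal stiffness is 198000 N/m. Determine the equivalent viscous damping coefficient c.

1550 N·s/m

Logarithmic decrement δ = (1/n)·ln(x₀/x_n) = (1/1)·ln(25.2/20.7) = (1/1)·ln(1.217) = 0.1967.
ζ = δ/√(4π² + δ²) = 0.1967/√(39.48 + 0.0387) = 0.1967/6.286 = 0.03129.
c = ζ · 2√(km) = 0.03129 × 2√(198000 × 3110) = 0.03129 × 49630 = 1553 N·s/m.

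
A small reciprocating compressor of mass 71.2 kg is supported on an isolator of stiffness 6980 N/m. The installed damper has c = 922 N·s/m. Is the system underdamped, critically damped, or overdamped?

c_c = 2√(k·m) = 1410 N·s/m; ζ = c/c_c = 922/1410 = 0.654.
Since ζ < 1 the system is underdamped.

underdamped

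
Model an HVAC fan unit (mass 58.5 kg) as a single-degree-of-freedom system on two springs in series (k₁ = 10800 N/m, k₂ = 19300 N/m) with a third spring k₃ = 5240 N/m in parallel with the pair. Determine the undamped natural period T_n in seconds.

Series pair: k_s = k₁k₂/(k₁+k₂) = (10800)(19300)/(10800 + 19300) = 6925 N/m. In parallel with k₃: k_eq = 6925 + 5240 = 12160 N/m.
ω_n = √(k_eq/m) = √(12160/58.5) = √207.9 = 14.42 rad/s.
T_n = 2π/ω_n = 6.283/14.42 = 0.4357 s.

0.436 s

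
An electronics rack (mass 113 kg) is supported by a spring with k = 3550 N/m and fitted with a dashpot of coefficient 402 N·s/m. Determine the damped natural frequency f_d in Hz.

0.846 Hz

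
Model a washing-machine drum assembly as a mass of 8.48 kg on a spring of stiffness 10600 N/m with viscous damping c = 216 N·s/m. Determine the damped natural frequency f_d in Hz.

ω_n = √(k/m) = √(10600/8.48) = 35.36 rad/s.
Critical damping c_c = 2√(k·m) = 2√(10600 × 8.48) = 599.6 N·s/m, so ζ = c/c_c = 216/599.6 = 0.3602.
ω_d = ω_n√(1 − ζ²) = 35.36 × √(1 − 0.130) = 32.98 rad/s.
f_d = ω_d/(2π) = 5.249 Hz.

5.25 Hz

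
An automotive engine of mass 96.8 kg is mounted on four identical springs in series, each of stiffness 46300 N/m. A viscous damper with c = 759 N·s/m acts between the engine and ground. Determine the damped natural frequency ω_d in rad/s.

10.2 rad/s

Series springs: 1/k_eq = 4/46300, so k_eq = 46300/4 = 11580 N/m.
ω_n = √(k_eq/m) = √(11580/96.8) = 10.94 rad/s.
Critical damping c_c = 2√(k_eq·m) = 2√(11580 × 96.8) = 2117 N·s/m, so ζ = c/c_c = 759/2117 = 0.3585.
ω_d = ω_n√(1 − ζ²) = 10.94 × √(1 − 0.129) = 10.21 rad/s.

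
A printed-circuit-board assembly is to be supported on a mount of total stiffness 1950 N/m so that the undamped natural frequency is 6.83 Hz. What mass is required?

ω_n = 2πf_n = 2π × 6.83 = 42.91 rad/s.
m = k/ω_n² = 1950/42.91² = 1950/1842 = 1.059 kg.

1.06 kg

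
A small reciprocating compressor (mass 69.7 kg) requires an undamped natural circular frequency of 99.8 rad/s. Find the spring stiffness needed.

k = m·ω_n² = 69.7 × 99.80² = 69.7 × 9960 = 694200 N/m.

694000 N/m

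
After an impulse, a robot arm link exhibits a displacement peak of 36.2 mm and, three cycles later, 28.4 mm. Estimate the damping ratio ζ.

Logarithmic decrement δ = (1/n)·ln(x₀/x_n) = (1/3)·ln(36.2/28.4) = (1/3)·ln(1.275) = 0.08089.
ζ = δ/√(4π² + δ²) = 0.08089/√(39.48 + 0.00654) = 0.08089/6.284 = 0.01287.

0.0129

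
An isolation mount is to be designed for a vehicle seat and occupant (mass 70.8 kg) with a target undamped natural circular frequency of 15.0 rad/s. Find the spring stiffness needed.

15900 N/m

k = m·ω_n² = 70.8 × 15.00² = 70.8 × 225.0 = 15930 N/m.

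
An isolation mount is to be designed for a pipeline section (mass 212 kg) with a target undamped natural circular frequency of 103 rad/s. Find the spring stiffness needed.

2250000 N/m

k = m·ω_n² = 212 × 103.0² = 212 × 10610 = 2249000 N/m.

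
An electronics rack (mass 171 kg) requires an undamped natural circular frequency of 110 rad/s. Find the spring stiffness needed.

2070000 N/m

k = m·ω_n² = 171 × 110.0² = 171 × 12100 = 2069000 N/m.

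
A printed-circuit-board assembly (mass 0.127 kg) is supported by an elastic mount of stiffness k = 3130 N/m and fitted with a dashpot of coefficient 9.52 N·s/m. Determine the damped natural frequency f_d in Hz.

24.3 Hz

ω_n = √(k/m) = √(3130/0.127) = 157.0 rad/s.
Critical damping c_c = 2√(k·m) = 2√(3130 × 0.127) = 39.88 N·s/m, so ζ = c/c_c = 9.52/39.88 = 0.2387.
ω_d = ω_n√(1 − ζ²) = 157.0 × √(1 − 0.0570) = 152.4 rad/s.
f_d = ω_d/(2π) = 24.26 Hz.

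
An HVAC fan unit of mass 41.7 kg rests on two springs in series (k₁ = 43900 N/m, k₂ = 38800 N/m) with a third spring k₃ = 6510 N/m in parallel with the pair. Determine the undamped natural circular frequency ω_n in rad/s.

25.5 rad/s

Series pair: k_s = k₁k₂/(k₁+k₂) = (43900)(38800)/(43900 + 38800) = 20600 N/m. In parallel with k₃: k_eq = 20600 + 6510 = 27110 N/m.
ω_n = √(k_eq/m) = √(27110/41.7) = √650.0 = 25.50 rad/s.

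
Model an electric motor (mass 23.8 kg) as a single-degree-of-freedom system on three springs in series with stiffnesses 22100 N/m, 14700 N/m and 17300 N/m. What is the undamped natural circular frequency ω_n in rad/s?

Series springs: 1/k_eq = 1/22100 + 1/14700 + 1/17300 = 0.0001711, so k_eq = 5845 N/m.
ω_n = √(k_eq/m) = √(5845/23.8) = √245.6 = 15.67 rad/s.

15.7 rad/s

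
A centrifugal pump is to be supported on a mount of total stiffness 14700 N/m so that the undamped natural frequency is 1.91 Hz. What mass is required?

ω_n = 2πf_n = 2π × 1.91 = 12.00 rad/s.
m = k/ω_n² = 14700/12.00² = 14700/144.0 = 102.1 kg.

102 kg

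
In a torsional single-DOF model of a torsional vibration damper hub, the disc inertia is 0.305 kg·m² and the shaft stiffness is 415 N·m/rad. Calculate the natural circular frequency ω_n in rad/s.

ω_n = √(k_t/J) = √(415/0.305) = √1361 = 36.89 rad/s.

36.9 rad/s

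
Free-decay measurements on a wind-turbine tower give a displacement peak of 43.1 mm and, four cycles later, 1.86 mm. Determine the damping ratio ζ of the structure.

Logarithmic decrement δ = (1/n)·ln(x₀/x_n) = (1/4)·ln(43.1/1.86) = (1/4)·ln(23.17) = 0.7857.
ζ = δ/√(4π² + δ²) = 0.7857/√(39.48 + 0.617) = 0.7857/6.332 = 0.1241.

0.124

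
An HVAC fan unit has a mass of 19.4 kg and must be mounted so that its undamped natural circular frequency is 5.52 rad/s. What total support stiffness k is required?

591 N/m

k = m·ω_n² = 19.4 × 5.520² = 19.4 × 30.47 = 591.1 N/m.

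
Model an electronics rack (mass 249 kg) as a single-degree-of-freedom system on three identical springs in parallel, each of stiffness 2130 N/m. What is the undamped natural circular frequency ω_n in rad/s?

Parallel springs add: k_eq = 3 × 2130 = 6390 N/m.
ω_n = √(k_eq/m) = √(6390/249) = √25.66 = 5.066 rad/s.

5.07 rad/s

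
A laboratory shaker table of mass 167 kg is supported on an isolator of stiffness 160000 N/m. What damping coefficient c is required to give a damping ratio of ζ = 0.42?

4340 N·s/m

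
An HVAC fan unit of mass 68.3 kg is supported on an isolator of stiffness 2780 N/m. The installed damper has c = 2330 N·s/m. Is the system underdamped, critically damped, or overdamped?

c_c = 2√(k·m) = 871.5 N·s/m; ζ = c/c_c = 2330/871.5 = 2.67.
Since ζ > 1 the system is overdamped.

overdamped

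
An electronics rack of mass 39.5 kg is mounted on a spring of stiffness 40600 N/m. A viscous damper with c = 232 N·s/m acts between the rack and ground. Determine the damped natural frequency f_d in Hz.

5.08 Hz

ω_n = √(k/m) = √(40600/39.5) = 32.06 rad/s.
Critical damping c_c = 2√(k·m) = 2√(40600 × 39.5) = 2533 N·s/m, so ζ = c/c_c = 232/2533 = 0.09160.
ω_d = ω_n√(1 − ζ²) = 32.06 × √(1 − 0.00839) = 31.93 rad/s.
f_d = ω_d/(2π) = 5.081 Hz.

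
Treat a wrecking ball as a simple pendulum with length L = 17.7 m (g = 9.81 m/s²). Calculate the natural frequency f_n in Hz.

For a simple pendulum ω_n = √(g/L) = √(9.81/17.7) = √0.5542 = 0.7445 rad/s.
f_n = ω_n/(2π) = 0.7445/6.283 = 0.1185 Hz.

0.118 Hz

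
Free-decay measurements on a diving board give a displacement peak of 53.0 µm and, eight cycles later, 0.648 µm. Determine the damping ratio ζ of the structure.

0.0873

Logarithmic decrement δ = (1/n)·ln(x₀/x_n) = (1/8)·ln(53.0/0.648) = (1/8)·ln(81.79) = 0.5505.
ζ = δ/√(4π² + δ²) = 0.5505/√(39.48 + 0.303) = 0.5505/6.307 = 0.08728.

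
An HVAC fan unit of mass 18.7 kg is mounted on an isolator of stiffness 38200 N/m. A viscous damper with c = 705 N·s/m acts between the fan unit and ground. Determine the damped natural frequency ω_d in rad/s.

ω_n = √(k/m) = √(38200/18.7) = 45.20 rad/s.
Critical damping c_c = 2√(k·m) = 2√(38200 × 18.7) = 1690 N·s/m, so ζ = c/c_c = 705/1690 = 0.4171.
ω_d = ω_n√(1 − ζ²) = 45.20 × √(1 − 0.174) = 41.08 rad/s.

41.1 rad/s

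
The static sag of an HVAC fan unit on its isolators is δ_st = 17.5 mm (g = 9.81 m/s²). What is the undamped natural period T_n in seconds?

0.265 s

ω_n = √(g/δ_st) = √(9.81/0.0175) = √560.6 = 23.68 rad/s.
T_n = 2π/ω_n = 6.283/23.68 = 0.2654 s.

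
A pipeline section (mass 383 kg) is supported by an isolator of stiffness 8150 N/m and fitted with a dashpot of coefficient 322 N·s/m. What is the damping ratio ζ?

0.0911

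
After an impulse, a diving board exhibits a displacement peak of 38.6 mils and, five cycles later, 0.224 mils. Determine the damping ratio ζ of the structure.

Logarithmic decrement δ = (1/n)·ln(x₀/x_n) = (1/5)·ln(38.6/0.224) = (1/5)·ln(172.3) = 1.030.
ζ = δ/√(4π² + δ²) = 1.030/√(39.48 + 1.06) = 1.030/6.367 = 0.1618.

0.162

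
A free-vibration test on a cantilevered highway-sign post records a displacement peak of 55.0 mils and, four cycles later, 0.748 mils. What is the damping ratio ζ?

Logarithmic decrement δ = (1/n)·ln(x₀/x_n) = (1/4)·ln(55.0/0.748) = (1/4)·ln(73.53) = 1.074.
ζ = δ/√(4π² + δ²) = 1.074/√(39.48 + 1.15) = 1.074/6.374 = 0.1686.

0.169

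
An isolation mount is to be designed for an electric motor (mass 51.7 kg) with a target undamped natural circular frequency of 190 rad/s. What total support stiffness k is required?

1870000 N/m

k = m·ω_n² = 51.7 × 190.0² = 51.7 × 36100 = 1866000 N/m.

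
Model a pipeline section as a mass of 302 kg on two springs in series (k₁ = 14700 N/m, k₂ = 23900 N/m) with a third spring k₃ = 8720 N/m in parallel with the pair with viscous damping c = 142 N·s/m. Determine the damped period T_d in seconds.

Series pair: k_s = k₁k₂/(k₁+k₂) = (14700)(23900)/(14700 + 23900) = 9102 N/m. In parallel with k₃: k_eq = 9102 + 8720 = 17820 N/m.
ω_n = √(k_eq/m) = √(17820/302) = 7.682 rad/s.
Critical damping c_c = 2√(k_eq·m) = 2√(17820 × 302) = 4640 N·s/m, so ζ = c/c_c = 142/4640 = 0.03060.
ω_d = ω_n√(1 − ζ²) = 7.682 × √(1 − 0.000937) = 7.678 rad/s.
T_d = 2π/ω_d = 0.8183 s.

0.818 s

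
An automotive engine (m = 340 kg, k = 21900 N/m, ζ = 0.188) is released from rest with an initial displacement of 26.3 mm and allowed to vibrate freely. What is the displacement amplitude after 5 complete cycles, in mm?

0.0643 mm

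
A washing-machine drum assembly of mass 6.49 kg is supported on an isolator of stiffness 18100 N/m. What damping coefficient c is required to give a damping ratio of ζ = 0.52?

c_c = 2√(k·m) = 2√(18100 × 6.49) = 685.5 N·s/m.
c = ζ·c_c = 0.52 × 685.5 = 356.4 N·s/m.

356 N·s/m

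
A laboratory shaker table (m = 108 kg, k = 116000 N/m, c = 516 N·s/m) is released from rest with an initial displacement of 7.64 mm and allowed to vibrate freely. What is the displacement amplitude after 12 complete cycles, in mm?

ζ = c/(2√(km)) = 516/(2√(116000 × 108)) = 516/7079 = 0.07289.
Logarithmic decrement δ = 2πζ/√(1 − ζ²) = 2π × 0.07289/√(1 − 0.00531) = 0.4592.
After n cycles, x_n/x₀ = e^(−nδ), so x_12 = 7.64 × e^(−12 × 0.4592) = 7.64 × 0.004044 = 0.03089 mm.

0.0309 mm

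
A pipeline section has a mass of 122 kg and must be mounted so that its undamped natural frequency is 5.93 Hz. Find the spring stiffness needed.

169000 N/m

ω_n = 2πf_n = 2π × 5.93 = 37.26 rad/s.
k = m·ω_n² = 122 × 37.26² = 122 × 1388 = 169400 N/m.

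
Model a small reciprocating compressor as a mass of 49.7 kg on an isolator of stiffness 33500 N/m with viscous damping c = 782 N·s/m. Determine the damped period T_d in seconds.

ω_n = √(k/m) = √(33500/49.7) = 25.96 rad/s.
Critical damping c_c = 2√(k·m) = 2√(33500 × 49.7) = 2581 N·s/m, so ζ = c/c_c = 782/2581 = 0.3030.
ω_d = ω_n√(1 − ζ²) = 25.96 × √(1 − 0.0918) = 24.74 rad/s.
T_d = 2π/ω_d = 0.2540 s.

0.254 s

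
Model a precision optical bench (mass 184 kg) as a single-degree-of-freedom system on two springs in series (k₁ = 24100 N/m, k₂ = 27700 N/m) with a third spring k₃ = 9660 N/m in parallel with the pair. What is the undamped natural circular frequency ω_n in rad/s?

Series pair: k_s = k₁k₂/(k₁+k₂) = (24100)(27700)/(24100 + 27700) = 12890 N/m. In parallel with k₃: k_eq = 12890 + 9660 = 22550 N/m.
ω_n = √(k_eq/m) = √(22550/184) = √122.5 = 11.07 rad/s.

11.1 rad/s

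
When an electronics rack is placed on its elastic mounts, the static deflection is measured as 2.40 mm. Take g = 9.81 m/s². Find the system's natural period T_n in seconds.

ω_n = √(g/δ_st) = √(9.81/0.00240) = √4088 = 63.93 rad/s.
T_n = 2π/ω_n = 6.283/63.93 = 0.09828 s.

0.0983 s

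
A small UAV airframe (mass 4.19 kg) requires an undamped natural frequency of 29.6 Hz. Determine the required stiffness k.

145000 N/m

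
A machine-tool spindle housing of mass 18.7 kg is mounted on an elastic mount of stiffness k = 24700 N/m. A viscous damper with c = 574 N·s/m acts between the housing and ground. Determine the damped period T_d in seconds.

0.191 s

ω_n = √(k/m) = √(24700/18.7) = 36.34 rad/s.
Critical damping c_c = 2√(k·m) = 2√(24700 × 18.7) = 1359 N·s/m, so ζ = c/c_c = 574/1359 = 0.4223.
ω_d = ω_n√(1 − ζ²) = 36.34 × √(1 − 0.178) = 32.94 rad/s.
T_d = 2π/ω_d = 0.1907 s.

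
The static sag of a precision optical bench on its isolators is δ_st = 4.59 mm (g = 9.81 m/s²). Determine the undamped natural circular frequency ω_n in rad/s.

46.2 rad/s

ω_n = √(g/δ_st) = √(9.81/0.00459) = √2137 = 46.23 rad/s.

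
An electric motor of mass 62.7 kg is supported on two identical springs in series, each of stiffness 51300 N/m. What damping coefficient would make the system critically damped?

2540 N·s/m

Series springs: 1/k_eq = 2/51300, so k_eq = 51300/2 = 25650 N/m.
c_c = 2√(k_eq·m) = 2√(25650 × 62.7) = 2 × 1268 = 2536 N·s/m.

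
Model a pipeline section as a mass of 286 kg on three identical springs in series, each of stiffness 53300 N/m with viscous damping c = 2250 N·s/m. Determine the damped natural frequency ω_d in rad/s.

Series springs: 1/k_eq = 3/53300, so k_eq = 53300/3 = 17770 N/m.
ω_n = √(k_eq/m) = √(17770/286) = 7.882 rad/s.
Critical damping c_c = 2√(k_eq·m) = 2√(17770 × 286) = 4508 N·s/m, so ζ = c/c_c = 2250/4508 = 0.4991.
ω_d = ω_n√(1 − ζ²) = 7.882 × √(1 − 0.249) = 6.830 rad/s.

6.83 rad/s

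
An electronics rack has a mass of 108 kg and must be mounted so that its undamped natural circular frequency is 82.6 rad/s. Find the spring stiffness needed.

k = m·ω_n² = 108 × 82.60² = 108 × 6823 = 736900 N/m.

737000 N/m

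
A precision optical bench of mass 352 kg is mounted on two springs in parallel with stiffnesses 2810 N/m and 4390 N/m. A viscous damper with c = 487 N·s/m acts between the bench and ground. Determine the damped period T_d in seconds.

Parallel springs add: k_eq = 2810 + 4390 = 7200 N/m.
ω_n = √(k_eq/m) = √(7200/352) = 4.523 rad/s.
Critical damping c_c = 2√(k_eq·m) = 2√(7200 × 352) = 3184 N·s/m, so ζ = c/c_c = 487/3184 = 0.1530.
ω_d = ω_n√(1 − ζ²) = 4.523 × √(1 − 0.0234) = 4.469 rad/s.
T_d = 2π/ω_d = 1.406 s.

1.41 s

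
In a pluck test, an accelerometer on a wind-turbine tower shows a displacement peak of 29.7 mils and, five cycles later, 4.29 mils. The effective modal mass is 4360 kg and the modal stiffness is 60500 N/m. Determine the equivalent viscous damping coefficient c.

Logarithmic decrement δ = (1/n)·ln(x₀/x_n) = (1/5)·ln(29.7/4.29) = (1/5)·ln(6.923) = 0.3870.
ζ = δ/√(4π² + δ²) = 0.3870/√(39.48 + 0.150) = 0.3870/6.295 = 0.06147.
c = ζ · 2√(km) = 0.06147 × 2√(60500 × 4360) = 0.06147 × 32480 = 1997 N·s/m.

2000 N·s/m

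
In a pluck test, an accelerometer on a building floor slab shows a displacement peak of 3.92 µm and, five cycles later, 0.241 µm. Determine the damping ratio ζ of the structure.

0.0884

Logarithmic decrement δ = (1/n)·ln(x₀/x_n) = (1/5)·ln(3.92/0.241) = (1/5)·ln(16.27) = 0.5578.
ζ = δ/√(4π² + δ²) = 0.5578/√(39.48 + 0.311) = 0.5578/6.308 = 0.08843.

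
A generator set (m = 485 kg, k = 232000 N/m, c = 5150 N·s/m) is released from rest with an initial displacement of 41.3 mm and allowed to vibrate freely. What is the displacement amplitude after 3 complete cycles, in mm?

ζ = c/(2√(km)) = 5150/(2√(232000 × 485)) = 5150/21220 = 0.2428.
Logarithmic decrement δ = 2πζ/√(1 − ζ²) = 2π × 0.2428/√(1 − 0.0589) = 1.572.
After n cycles, x_n/x₀ = e^(−nδ), so x_3 = 41.3 × e^(−3 × 1.572) = 41.3 × 0.008943 = 0.3694 mm.

0.369 mm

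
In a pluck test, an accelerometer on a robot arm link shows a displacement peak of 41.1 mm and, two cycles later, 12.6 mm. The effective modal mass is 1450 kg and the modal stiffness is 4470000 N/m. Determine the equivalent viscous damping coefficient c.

15100 N·s/m

Logarithmic decrement δ = (1/n)·ln(x₀/x_n) = (1/2)·ln(41.1/12.6) = (1/2)·ln(3.262) = 0.5912.
ζ = δ/√(4π² + δ²) = 0.5912/√(39.48 + 0.349) = 0.5912/6.311 = 0.09367.
c = ζ · 2√(km) = 0.09367 × 2√(4470000 × 1450) = 0.09367 × 161000 = 15080 N·s/m.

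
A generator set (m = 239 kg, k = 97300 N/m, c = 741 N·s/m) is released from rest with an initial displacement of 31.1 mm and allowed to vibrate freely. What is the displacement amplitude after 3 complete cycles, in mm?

ζ = c/(2√(km)) = 741/(2√(97300 × 239)) = 741/9645 = 0.07683.
Logarithmic decrement δ = 2πζ/√(1 − ζ²) = 2π × 0.07683/√(1 − 0.00590) = 0.4842.
After n cycles, x_n/x₀ = e^(−nδ), so x_3 = 31.1 × e^(−3 × 0.4842) = 31.1 × 0.2340 = 7.277 mm.

7.28 mm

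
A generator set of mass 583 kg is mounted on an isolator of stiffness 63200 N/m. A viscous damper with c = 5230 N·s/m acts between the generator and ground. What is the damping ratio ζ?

ω_n = √(k/m) = √(63200/583) = 10.41 rad/s.
Critical damping c_c = 2√(k·m) = 2√(63200 × 583) = 12140 N·s/m, so ζ = c/c_c = 5230/12140 = 0.4308.

0.431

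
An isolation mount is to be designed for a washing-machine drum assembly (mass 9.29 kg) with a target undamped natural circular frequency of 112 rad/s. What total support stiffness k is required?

k = m·ω_n² = 9.29 × 112.0² = 9.29 × 12540 = 116500 N/m.

117000 N/m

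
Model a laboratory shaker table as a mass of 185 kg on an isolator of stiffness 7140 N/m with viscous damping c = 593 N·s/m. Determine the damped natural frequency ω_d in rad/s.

ω_n = √(k/m) = √(7140/185) = 6.212 rad/s.
Critical damping c_c = 2√(k·m) = 2√(7140 × 185) = 2299 N·s/m, so ζ = c/c_c = 593/2299 = 0.2580.
ω_d = ω_n√(1 − ζ²) = 6.212 × √(1 − 0.0666) = 6.002 rad/s.

6.00 rad/s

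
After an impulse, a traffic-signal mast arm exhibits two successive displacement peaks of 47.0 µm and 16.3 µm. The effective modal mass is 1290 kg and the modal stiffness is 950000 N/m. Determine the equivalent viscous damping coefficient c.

11600 N·s/m

Logarithmic decrement δ = (1/n)·ln(x₀/x_n) = (1/1)·ln(47.0/16.3) = (1/1)·ln(2.883) = 1.059.
ζ = δ/√(4π² + δ²) = 1.059/√(39.48 + 1.12) = 1.059/6.372 = 0.1662.
c = ζ · 2√(km) = 0.1662 × 2√(950000 × 1290) = 0.1662 × 70010 = 11640 N·s/m.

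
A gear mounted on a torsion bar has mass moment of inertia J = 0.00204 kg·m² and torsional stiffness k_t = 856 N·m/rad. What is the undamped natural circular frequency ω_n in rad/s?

648 rad/s

ω_n = √(k_t/J) = √(856/0.00204) = √419600 = 647.8 rad/s.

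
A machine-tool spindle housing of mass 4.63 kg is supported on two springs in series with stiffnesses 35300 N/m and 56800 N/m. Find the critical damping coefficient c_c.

Series springs: 1/k_eq = 1/35300 + 1/56800 = 4.593×10^-5, so k_eq = 21770 N/m.
c_c = 2√(k_eq·m) = 2√(21770 × 4.63) = 2 × 317.5 = 635.0 N·s/m.

635 N·s/m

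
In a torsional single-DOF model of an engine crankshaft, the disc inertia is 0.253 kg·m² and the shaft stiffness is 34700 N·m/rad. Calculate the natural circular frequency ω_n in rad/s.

ω_n = √(k_t/J) = √(34700/0.253) = √137200 = 370.3 rad/s.

370 rad/s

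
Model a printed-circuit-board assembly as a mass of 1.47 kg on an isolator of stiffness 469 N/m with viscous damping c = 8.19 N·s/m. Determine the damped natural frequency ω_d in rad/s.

17.6 rad/s

ω_n = √(k/m) = √(469.0/1.47) = 17.86 rad/s.
Critical damping c_c = 2√(k·m) = 2√(469.0 × 1.47) = 52.51 N·s/m, so ζ = c/c_c = 8.19/52.51 = 0.1560.
ω_d = ω_n√(1 − ζ²) = 17.86 × √(1 − 0.0243) = 17.64 rad/s.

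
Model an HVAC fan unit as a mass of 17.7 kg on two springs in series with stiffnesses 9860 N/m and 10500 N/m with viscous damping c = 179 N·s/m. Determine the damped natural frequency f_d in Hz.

2.57 Hz

Series springs: 1/k_eq = 1/9860 + 1/10500 = 0.0001967, so k_eq = 5085 N/m.
ω_n = √(k_eq/m) = √(5085/17.7) = 16.95 rad/s.
Critical damping c_c = 2√(k_eq·m) = 2√(5085 × 17.7) = 600.0 N·s/m, so ζ = c/c_c = 179/600.0 = 0.2983.
ω_d = ω_n√(1 − ζ²) = 16.95 × √(1 − 0.0890) = 16.18 rad/s.
f_d = ω_d/(2π) = 2.575 Hz.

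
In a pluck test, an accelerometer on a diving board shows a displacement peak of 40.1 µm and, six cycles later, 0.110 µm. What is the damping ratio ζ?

0.155

Logarithmic decrement δ = (1/n)·ln(x₀/x_n) = (1/6)·ln(40.1/0.110) = (1/6)·ln(364.5) = 0.9831.
ζ = δ/√(4π² + δ²) = 0.9831/√(39.48 + 0.967) = 0.9831/6.360 = 0.1546.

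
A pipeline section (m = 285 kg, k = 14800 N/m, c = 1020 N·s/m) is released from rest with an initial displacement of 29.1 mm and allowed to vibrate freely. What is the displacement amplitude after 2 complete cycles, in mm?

ζ = c/(2√(km)) = 1020/(2√(14800 × 285)) = 1020/4108 = 0.2483.
Logarithmic decrement δ = 2πζ/√(1 − ζ²) = 2π × 0.2483/√(1 − 0.0617) = 1.611.
After n cycles, x_n/x₀ = e^(−nδ), so x_2 = 29.1 × e^(−2 × 1.611) = 29.1 × 0.03990 = 1.161 mm.

1.16 mm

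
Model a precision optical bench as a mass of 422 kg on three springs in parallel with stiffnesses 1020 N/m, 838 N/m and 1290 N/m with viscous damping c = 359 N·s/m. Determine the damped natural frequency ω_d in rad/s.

2.70 rad/s

Parallel springs add: k_eq = 1020 + 838 + 1290 = 3148 N/m.
ω_n = √(k_eq/m) = √(3148/422) = 2.731 rad/s.
Critical damping c_c = 2√(k_eq·m) = 2√(3148 × 422) = 2305 N·s/m, so ζ = c/c_c = 359/2305 = 0.1557.
ω_d = ω_n√(1 − ζ²) = 2.731 × √(1 − 0.0243) = 2.698 rad/s.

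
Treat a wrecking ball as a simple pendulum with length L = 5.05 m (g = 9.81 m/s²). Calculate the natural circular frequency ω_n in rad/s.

1.39 rad/s

For a simple pendulum ω_n = √(g/L) = √(9.81/5.05) = √1.943 = 1.394 rad/s.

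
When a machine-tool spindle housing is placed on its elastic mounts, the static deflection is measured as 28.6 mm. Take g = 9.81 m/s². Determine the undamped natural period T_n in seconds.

ω_n = √(g/δ_st) = √(9.81/0.0286) = √343.0 = 18.52 rad/s.
T_n = 2π/ω_n = 6.283/18.52 = 0.3393 s.

0.339 s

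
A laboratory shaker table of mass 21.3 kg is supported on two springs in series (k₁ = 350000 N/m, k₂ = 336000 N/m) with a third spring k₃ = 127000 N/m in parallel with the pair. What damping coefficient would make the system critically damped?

5040 N·s/m

Series pair: k_s = k₁k₂/(k₁+k₂) = (350000)(336000)/(350000 + 336000) = 171400 N/m. In parallel with k₃: k_eq = 171400 + 127000 = 298400 N/m.
c_c = 2√(k_eq·m) = 2√(298400 × 21.3) = 2 × 2521 = 5042 N·s/m.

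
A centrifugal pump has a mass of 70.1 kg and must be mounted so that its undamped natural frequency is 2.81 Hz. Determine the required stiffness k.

ω_n = 2πf_n = 2π × 2.81 = 17.66 rad/s.
k = m·ω_n² = 70.1 × 17.66² = 70.1 × 311.7 = 21850 N/m.

21900 N/m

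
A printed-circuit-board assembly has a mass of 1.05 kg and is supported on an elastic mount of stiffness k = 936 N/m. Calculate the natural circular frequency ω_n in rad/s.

29.9 rad/s

ω_n = √(k/m) = √(936.0/1.05) = √891.4 = 29.86 rad/s.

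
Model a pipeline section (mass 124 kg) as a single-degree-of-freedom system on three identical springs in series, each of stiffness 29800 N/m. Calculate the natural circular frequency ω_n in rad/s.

8.95 rad/s

Series springs: 1/k_eq = 3/29800, so k_eq = 29800/3 = 9933 N/m.
ω_n = √(k_eq/m) = √(9933/124) = √80.11 = 8.950 rad/s.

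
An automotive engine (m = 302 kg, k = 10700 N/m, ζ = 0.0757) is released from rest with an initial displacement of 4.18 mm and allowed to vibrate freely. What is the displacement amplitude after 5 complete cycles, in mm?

Logarithmic decrement δ = 2πζ/√(1 − ζ²) = 2π × 0.07570/√(1 − 0.00573) = 0.4770.
After n cycles, x_n/x₀ = e^(−nδ), so x_5 = 4.18 × e^(−5 × 0.4770) = 4.18 × 0.09209 = 0.3849 mm.

0.385 mm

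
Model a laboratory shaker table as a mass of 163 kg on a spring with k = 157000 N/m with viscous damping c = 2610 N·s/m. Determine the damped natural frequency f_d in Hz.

4.77 Hz

ω_n = √(k/m) = √(157000/163) = 31.04 rad/s.
Critical damping c_c = 2√(k·m) = 2√(157000 × 163) = 10120 N·s/m, so ζ = c/c_c = 2610/10120 = 0.2580.
ω_d = ω_n√(1 − ζ²) = 31.04 × √(1 − 0.0665) = 29.98 rad/s.
f_d = ω_d/(2π) = 4.772 Hz.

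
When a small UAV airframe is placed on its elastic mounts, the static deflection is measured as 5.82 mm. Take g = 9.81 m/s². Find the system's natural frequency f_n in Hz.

6.53 Hz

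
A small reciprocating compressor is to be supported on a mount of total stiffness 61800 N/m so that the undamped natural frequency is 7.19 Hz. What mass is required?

ω_n = 2πf_n = 2π × 7.19 = 45.18 rad/s.
m = k/ω_n² = 61800/45.18² = 61800/2041 = 30.28 kg.

30.3 kg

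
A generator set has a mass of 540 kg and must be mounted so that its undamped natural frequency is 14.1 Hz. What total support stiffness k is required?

ω_n = 2πf_n = 2π × 14.1 = 88.59 rad/s.
k = m·ω_n² = 540 × 88.59² = 540 × 7849 = 4238000 N/m.

4240000 N/m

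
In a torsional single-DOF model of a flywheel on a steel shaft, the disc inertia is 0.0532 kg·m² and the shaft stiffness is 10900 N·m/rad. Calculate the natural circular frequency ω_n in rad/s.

453 rad/s

ω_n = √(k_t/J) = √(10900/0.0532) = √204900 = 452.6 rad/s.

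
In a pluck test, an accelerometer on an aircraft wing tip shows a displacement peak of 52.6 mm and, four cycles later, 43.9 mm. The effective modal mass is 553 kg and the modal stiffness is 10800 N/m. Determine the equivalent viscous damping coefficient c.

35.2 N·s/m

Logarithmic decrement δ = (1/n)·ln(x₀/x_n) = (1/4)·ln(52.6/43.9) = (1/4)·ln(1.198) = 0.04520.
ζ = δ/√(4π² + δ²) = 0.04520/√(39.48 + 0.00204) = 0.04520/6.283 = 0.007194.
c = ζ · 2√(km) = 0.007194 × 2√(10800 × 553) = 0.007194 × 4888 = 35.16 N·s/m.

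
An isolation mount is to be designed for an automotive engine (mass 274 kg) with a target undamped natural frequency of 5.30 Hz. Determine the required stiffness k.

ω_n = 2πf_n = 2π × 5.30 = 33.30 rad/s.
k = m·ω_n² = 274 × 33.30² = 274 × 1109 = 303900 N/m.

304000 N/m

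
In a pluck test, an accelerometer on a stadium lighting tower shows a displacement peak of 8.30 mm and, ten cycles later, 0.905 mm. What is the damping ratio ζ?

Logarithmic decrement δ = (1/n)·ln(x₀/x_n) = (1/10)·ln(8.30/0.905) = (1/10)·ln(9.171) = 0.2216.
ζ = δ/√(4π² + δ²) = 0.2216/√(39.48 + 0.0491) = 0.2216/6.287 = 0.03525.

0.0352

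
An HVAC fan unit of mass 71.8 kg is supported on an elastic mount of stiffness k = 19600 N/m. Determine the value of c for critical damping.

c_c = 2√(k·m) = 2√(19600 × 71.8) = 2 × 1186 = 2373 N·s/m.

2370 N·s/m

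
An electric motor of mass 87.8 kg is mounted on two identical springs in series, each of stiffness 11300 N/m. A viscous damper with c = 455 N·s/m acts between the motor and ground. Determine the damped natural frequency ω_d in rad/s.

7.59 rad/s

Series springs: 1/k_eq = 2/11300, so k_eq = 11300/2 = 5650 N/m.
ω_n = √(k_eq/m) = √(5650/87.8) = 8.022 rad/s.
Critical damping c_c = 2√(k_eq·m) = 2√(5650 × 87.8) = 1409 N·s/m, so ζ = c/c_c = 455/1409 = 0.3230.
ω_d = ω_n√(1 − ζ²) = 8.022 × √(1 − 0.104) = 7.592 rad/s.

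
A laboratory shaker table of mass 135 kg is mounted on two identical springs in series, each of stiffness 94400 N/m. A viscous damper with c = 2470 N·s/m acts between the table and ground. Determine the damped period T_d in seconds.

Series springs: 1/k_eq = 2/94400, so k_eq = 94400/2 = 47200 N/m.
ω_n = √(k_eq/m) = √(47200/135) = 18.70 rad/s.
Critical damping c_c = 2√(k_eq·m) = 2√(47200 × 135) = 5049 N·s/m, so ζ = c/c_c = 2470/5049 = 0.4892.
ω_d = ω_n√(1 − ζ²) = 18.70 × √(1 − 0.239) = 16.31 rad/s.
T_d = 2π/ω_d = 0.3853 s.

0.385 s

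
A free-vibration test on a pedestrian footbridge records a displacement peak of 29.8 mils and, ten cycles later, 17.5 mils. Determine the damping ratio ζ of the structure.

0.00847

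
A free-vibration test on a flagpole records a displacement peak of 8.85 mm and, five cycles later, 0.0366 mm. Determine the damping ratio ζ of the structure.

Logarithmic decrement δ = (1/n)·ln(x₀/x_n) = (1/5)·ln(8.85/0.0366) = (1/5)·ln(241.8) = 1.098.
ζ = δ/√(4π² + δ²) = 1.098/√(39.48 + 1.20) = 1.098/6.378 = 0.1721.

0.172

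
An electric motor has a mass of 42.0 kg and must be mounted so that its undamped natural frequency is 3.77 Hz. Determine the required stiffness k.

23600 N/m

ω_n = 2πf_n = 2π × 3.77 = 23.69 rad/s.
k = m·ω_n² = 42.0 × 23.69² = 42.0 × 561.1 = 23570 N/m.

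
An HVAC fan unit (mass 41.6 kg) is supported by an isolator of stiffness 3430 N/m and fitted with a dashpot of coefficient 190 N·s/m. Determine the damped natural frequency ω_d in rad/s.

8.79 rad/s

ω_n = √(k/m) = √(3430/41.6) = 9.080 rad/s.
Critical damping c_c = 2√(k·m) = 2√(3430 × 41.6) = 755.5 N·s/m, so ζ = c/c_c = 190/755.5 = 0.2515.
ω_d = ω_n√(1 − ζ²) = 9.080 × √(1 − 0.0632) = 8.788 rad/s.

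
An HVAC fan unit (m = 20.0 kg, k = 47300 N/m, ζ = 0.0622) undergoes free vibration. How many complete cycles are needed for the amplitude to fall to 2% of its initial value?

10 cycles

Logarithmic decrement δ = 2πζ/√(1 − ζ²) = 2π × 0.06220/√(1 − 0.00387) = 0.3916.
x_n/x₀ = e^(−nδ) ≤ 0.02; take ln: n ≥ ln(1/0.02)/δ = 3.912/0.3916 = 9.991.
So 10 complete cycles are required.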